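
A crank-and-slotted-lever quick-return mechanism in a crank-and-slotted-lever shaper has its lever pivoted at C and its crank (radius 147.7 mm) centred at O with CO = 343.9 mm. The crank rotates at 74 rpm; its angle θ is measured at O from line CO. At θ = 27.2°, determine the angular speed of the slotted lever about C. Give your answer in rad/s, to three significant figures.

2.25

ω = 7.749 rad/s (from 74 rpm).
Crank pin A relative to C: A = (d + r cosθ, r sinθ); lever angle φ = atan2(r sinθ, d + r cosθ).
Differentiating tanφ: φ̇ = rω(d cosθ + r)/(d² + r² + 2dr cosθ).
d² + r² + 2dr cosθ = |CA|² = 0.230437 m²;  d cosθ + r = +0.45357 m.
|ω_lever| = |0.1477·7.749·+0.45357| / 0.230437 = 2.2529 rad/s.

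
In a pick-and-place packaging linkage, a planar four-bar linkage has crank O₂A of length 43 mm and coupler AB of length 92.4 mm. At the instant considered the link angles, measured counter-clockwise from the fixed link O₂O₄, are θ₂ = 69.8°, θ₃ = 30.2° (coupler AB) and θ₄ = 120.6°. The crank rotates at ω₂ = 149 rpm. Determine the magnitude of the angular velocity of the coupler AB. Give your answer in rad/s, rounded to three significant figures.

ω₂ = 15.6 rad/s (from 149 rpm).
Differentiating the loop-closure r₂e^{iθ₂}+r₃e^{iθ₃}=r₁+r₄e^{iθ₄} gives r₂ω₂e^{iθ₂}+r₃ω₃e^{iθ₃}=r₄ω₄e^{iθ₄}.
Eliminating the other unknown: ω₃ = r₂ω₂ sin(θ₄−θ₂) / [r₃ sin(θ₃−θ₄)].
Numerator sine = +0.77494; denominator sine = -0.99998.
Result = 0.043·15.6·(+0.77494) / (0.0924·(-0.99998)) = -5.6272 rad/s; magnitude 5.6272 rad/s.

5.63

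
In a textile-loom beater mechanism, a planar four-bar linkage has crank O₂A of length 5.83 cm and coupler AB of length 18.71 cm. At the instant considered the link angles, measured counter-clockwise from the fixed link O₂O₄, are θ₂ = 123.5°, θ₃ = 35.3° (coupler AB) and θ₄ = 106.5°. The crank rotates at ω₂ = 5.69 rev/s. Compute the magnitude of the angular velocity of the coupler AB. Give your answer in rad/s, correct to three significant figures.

ω₂ = 35.75 rad/s (from 5.69 rev/s).
Differentiating the loop-closure r₂e^{iθ₂}+r₃e^{iθ₃}=r₁+r₄e^{iθ₄} gives r₂ω₂e^{iθ₂}+r₃ω₃e^{iθ₃}=r₄ω₄e^{iθ₄}.
Eliminating the other unknown: ω₃ = r₂ω₂ sin(θ₄−θ₂) / [r₃ sin(θ₃−θ₄)].
Numerator sine = -0.29237; denominator sine = -0.94665.
Result = 0.0583·35.75·(-0.29237) / (0.1871·(-0.94665)) = +3.4406 rad/s; magnitude 3.4406 rad/s.

3.44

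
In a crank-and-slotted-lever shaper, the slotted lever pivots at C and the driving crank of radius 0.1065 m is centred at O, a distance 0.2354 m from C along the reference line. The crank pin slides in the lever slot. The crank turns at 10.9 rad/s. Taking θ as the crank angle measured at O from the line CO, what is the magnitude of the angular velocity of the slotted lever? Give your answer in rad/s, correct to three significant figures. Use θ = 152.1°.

ω = 10.9 rad/s
Crank pin A relative to C: A = (d + r cosθ, r sinθ); lever angle φ = atan2(r sinθ, d + r cosθ).
Differentiating tanφ: φ̇ = rω(d cosθ + r)/(d² + r² + 2dr cosθ).
d² + r² + 2dr cosθ = |CA|² = 0.0224432 m²;  d cosθ + r = -0.10154 m.
|ω_lever| = |0.1065·10.9·-0.10154| / 0.0224432 = 5.252 rad/s.

5.25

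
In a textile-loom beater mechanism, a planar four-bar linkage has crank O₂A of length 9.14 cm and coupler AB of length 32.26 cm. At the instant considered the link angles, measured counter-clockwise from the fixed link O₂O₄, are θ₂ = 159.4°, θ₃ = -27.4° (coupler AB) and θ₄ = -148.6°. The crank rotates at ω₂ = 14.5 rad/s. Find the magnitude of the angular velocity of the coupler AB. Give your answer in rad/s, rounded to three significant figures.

ω₂ = 14.5 rad/s
Differentiating the loop-closure r₂e^{iθ₂}+r₃e^{iθ₃}=r₁+r₄e^{iθ₄} gives r₂ω₂e^{iθ₂}+r₃ω₃e^{iθ₃}=r₄ω₄e^{iθ₄}.
Eliminating the other unknown: ω₃ = r₂ω₂ sin(θ₄−θ₂) / [r₃ sin(θ₃−θ₄)].
Numerator sine = +0.78801; denominator sine = +0.85536.
Result = 0.0914·14.5·(+0.78801) / (0.3226·(+0.85536)) = +3.7847 rad/s; magnitude 3.7847 rad/s.

3.78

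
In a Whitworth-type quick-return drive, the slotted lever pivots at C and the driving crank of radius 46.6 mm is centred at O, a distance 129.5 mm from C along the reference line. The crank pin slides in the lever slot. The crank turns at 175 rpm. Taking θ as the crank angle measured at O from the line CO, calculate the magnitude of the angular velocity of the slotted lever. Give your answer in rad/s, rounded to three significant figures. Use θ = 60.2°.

ω = 18.33 rad/s (from 175 rpm).
Crank pin A relative to C: A = (d + r cosθ, r sinθ); lever angle φ = atan2(r sinθ, d + r cosθ).
Differentiating tanφ: φ̇ = rω(d cosθ + r)/(d² + r² + 2dr cosθ).
d² + r² + 2dr cosθ = |CA|² = 0.02494 m²;  d cosθ + r = +0.11096 m.
|ω_lever| = |0.0466·18.33·+0.11096| / 0.02494 = 3.7994 rad/s.

3.80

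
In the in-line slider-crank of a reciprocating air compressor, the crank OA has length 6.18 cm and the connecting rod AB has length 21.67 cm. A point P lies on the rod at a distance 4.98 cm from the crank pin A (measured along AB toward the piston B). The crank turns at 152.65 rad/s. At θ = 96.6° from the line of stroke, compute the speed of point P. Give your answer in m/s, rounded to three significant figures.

9.34

ω = 152.7 rad/s.  Crank-pin speed |V_A| = rω = 9.4338 m/s, perpendicular to OA.
Rod angle: sinφ = −(r/L) sinθ ⇒ φ = -16.457°; ω_rod = −rω cosθ/√(L²−r²sin²θ) = +5.2174 rad/s.
V_P = V_A + ω_rod × AP, with AP = 0.0498 m along the rod.
Components: V_Px = −rω sinθ − a·ω_rod·sinφ = -9.2976 m/s;  V_Py = rω cosθ + a·ω_rod·cosφ = -0.83511 m/s.
|V_P| = √(V_Px² + V_Py²) = 9.3351 m/s.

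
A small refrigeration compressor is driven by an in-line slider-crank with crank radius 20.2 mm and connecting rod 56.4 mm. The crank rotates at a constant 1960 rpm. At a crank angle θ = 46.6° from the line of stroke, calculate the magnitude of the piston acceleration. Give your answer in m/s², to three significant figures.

ω = 2π·1960/60 = 205.3 rad/s
x(θ) = r cosθ + √(L² − r² sin²θ); with ω constant, a = ω²·d²x/dθ².
d²x/dθ² = −r cosθ − r²(cos2θ)/√u − r⁴ sin²2θ/(4u^{3/2}),  u = L² − r² sin²θ = 0.00296555 m².
Substituting r = 0.0202 m, L = 0.0564 m, θ = 46.6°: d²x/dθ² = -0.013718 m.
a = ω²·d²x/dθ² = (205.3)²·(-0.013718) = -577.9 m/s²;  |a| = 577.9 m/s².

578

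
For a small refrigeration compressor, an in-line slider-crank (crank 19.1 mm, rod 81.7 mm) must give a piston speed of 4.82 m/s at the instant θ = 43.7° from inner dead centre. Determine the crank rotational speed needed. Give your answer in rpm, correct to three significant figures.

2980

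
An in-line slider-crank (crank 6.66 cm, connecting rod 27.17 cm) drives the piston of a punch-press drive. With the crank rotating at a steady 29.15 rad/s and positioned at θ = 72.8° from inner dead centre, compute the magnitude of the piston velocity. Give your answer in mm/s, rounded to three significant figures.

1990

ω = 29.15 rad/s
For an in-line slider-crank, x = r cosθ + √(L² − r² sin²θ), so v = −rω sinθ·[1 + r cosθ/√(L² − r² sin²θ)].
With r = 0.0666 m, L = 0.2717 m, θ = 72.8°: √(L² − r² sin²θ) = 0.26415 m.
v = −0.0666·29.15·0.95528·[1 + 0.0666·0.29571/0.26415] = -1.9928 m/s.
|v| = 1.9928 m/s = 1992.8 mm/s.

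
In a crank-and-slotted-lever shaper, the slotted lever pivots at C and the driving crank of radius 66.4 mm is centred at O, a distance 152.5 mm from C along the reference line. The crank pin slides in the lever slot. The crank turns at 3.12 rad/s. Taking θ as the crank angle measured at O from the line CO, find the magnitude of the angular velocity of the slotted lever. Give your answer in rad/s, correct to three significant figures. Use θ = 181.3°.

2.40

ω = 3.12 rad/s
Crank pin A relative to C: A = (d + r cosθ, r sinθ); lever angle φ = atan2(r sinθ, d + r cosθ).
Differentiating tanφ: φ̇ = rω(d cosθ + r)/(d² + r² + 2dr cosθ).
d² + r² + 2dr cosθ = |CA|² = 0.00741842 m²;  d cosθ + r = -0.086061 m.
|ω_lever| = |0.0664·3.12·-0.086061| / 0.00741842 = 2.4033 rad/s.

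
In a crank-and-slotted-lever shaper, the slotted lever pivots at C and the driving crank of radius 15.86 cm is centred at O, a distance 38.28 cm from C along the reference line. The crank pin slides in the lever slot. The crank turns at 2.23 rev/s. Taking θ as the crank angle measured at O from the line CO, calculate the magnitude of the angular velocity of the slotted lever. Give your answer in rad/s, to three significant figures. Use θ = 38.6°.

ω = 14.01 rad/s (from 2.23 rev/s).
Crank pin A relative to C: A = (d + r cosθ, r sinθ); lever angle φ = atan2(r sinθ, d + r cosθ).
Differentiating tanφ: φ̇ = rω(d cosθ + r)/(d² + r² + 2dr cosθ).
d² + r² + 2dr cosθ = |CA|² = 0.266585 m²;  d cosθ + r = +0.45777 m.
|ω_lever| = |0.1586·14.01·+0.45777| / 0.266585 = 3.8159 rad/s.

3.82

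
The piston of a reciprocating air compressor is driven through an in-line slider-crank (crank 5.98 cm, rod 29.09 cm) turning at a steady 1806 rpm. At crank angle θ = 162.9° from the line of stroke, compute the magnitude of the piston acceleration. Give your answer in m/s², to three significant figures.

1680

ω = 2π·1806/60 = 189.1 rad/s
x(θ) = r cosθ + √(L² − r² sin²θ); with ω constant, a = ω²·d²x/dθ².
d²x/dθ² = −r cosθ − r²(cos2θ)/√u − r⁴ sin²2θ/(4u^{3/2}),  u = L² − r² sin²θ = 0.0843136 m².
Substituting r = 0.0598 m, L = 0.2909 m, θ = 162.9°: d²x/dθ² = +0.046929 m.
a = ω²·d²x/dθ² = (189.1)²·(+0.046929) = +1678.6 m/s²;  |a| = 1678.6 m/s².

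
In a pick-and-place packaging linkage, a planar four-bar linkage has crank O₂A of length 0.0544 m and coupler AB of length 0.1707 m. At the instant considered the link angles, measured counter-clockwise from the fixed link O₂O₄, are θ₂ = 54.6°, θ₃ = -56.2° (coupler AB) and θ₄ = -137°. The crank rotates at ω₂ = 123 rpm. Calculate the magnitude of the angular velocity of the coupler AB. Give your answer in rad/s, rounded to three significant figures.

0.836

ω₂ = 12.88 rad/s (from 123 rpm).
Differentiating the loop-closure r₂e^{iθ₂}+r₃e^{iθ₃}=r₁+r₄e^{iθ₄} gives r₂ω₂e^{iθ₂}+r₃ω₃e^{iθ₃}=r₄ω₄e^{iθ₄}.
Eliminating the other unknown: ω₃ = r₂ω₂ sin(θ₄−θ₂) / [r₃ sin(θ₃−θ₄)].
Numerator sine = +0.20108; denominator sine = +0.98714.
Result = 0.0544·12.88·(+0.20108) / (0.1707·(+0.98714)) = +0.83615 rad/s; magnitude 0.83615 rad/s.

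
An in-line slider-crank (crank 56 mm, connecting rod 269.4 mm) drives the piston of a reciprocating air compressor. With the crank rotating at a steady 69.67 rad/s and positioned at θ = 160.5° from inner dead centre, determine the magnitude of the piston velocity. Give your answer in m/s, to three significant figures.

1.05

ω = 69.67 rad/s
For an in-line slider-crank, x = r cosθ + √(L² − r² sin²θ), so v = −rω sinθ·[1 + r cosθ/√(L² − r² sin²θ)].
With r = 0.056 m, L = 0.2694 m, θ = 160.5°: √(L² − r² sin²θ) = 0.26875 m.
v = −0.056·69.67·0.33381·[1 + 0.056·-0.94264/0.26875] = -1.0465 m/s.
|v| = 1.0465 m/s.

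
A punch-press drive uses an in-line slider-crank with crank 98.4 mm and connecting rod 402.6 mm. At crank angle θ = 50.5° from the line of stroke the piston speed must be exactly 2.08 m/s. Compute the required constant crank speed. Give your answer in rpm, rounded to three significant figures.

226

For an in-line slider-crank, |v_piston| = rω|sinθ|·[1 + r cosθ/√(L² − r² sin²θ)].
With r = 0.0984 m, L = 0.4026 m, θ = 50.5°: the bracketed kinematic factor |dx/dθ| = 0.087948 m.
ω = v/|dx/dθ| = 2.08/0.087948 = 23.65 rad/s.
N = 60ω/(2π) = 225.84 rpm.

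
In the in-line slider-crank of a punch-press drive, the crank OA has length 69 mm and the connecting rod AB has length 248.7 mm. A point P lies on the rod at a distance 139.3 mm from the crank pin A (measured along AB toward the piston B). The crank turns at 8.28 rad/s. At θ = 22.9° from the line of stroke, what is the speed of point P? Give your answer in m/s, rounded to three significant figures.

0.344

ω = 8.28 rad/s.  Crank-pin speed |V_A| = rω = 0.57132 m/s, perpendicular to OA.
Rod angle: sinφ = −(r/L) sinθ ⇒ φ = -6.198°; ω_rod = −rω cosθ/√(L²−r²sin²θ) = -2.1286 rad/s.
V_P = V_A + ω_rod × AP, with AP = 0.1393 m along the rod.
Components: V_Px = −rω sinθ − a·ω_rod·sinφ = -0.25433 m/s;  V_Py = rω cosθ + a·ω_rod·cosφ = +0.23151 m/s.
|V_P| = √(V_Px² + V_Py²) = 0.34392 m/s.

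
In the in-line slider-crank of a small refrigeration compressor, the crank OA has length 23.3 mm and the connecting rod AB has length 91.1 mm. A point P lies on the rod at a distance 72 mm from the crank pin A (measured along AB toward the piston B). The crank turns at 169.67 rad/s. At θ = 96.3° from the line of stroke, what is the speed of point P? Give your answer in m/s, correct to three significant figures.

ω = 169.7 rad/s.  Crank-pin speed |V_A| = rω = 3.9533 m/s, perpendicular to OA.
Rod angle: sinφ = −(r/L) sinθ ⇒ φ = -14.727°; ω_rod = −rω cosθ/√(L²−r²sin²θ) = +4.9237 rad/s.
V_P = V_A + ω_rod × AP, with AP = 0.072 m along the rod.
Components: V_Px = −rω sinθ − a·ω_rod·sinφ = -3.8393 m/s;  V_Py = rω cosθ + a·ω_rod·cosφ = -0.090953 m/s.
|V_P| = √(V_Px² + V_Py²) = 3.8404 m/s.

3.84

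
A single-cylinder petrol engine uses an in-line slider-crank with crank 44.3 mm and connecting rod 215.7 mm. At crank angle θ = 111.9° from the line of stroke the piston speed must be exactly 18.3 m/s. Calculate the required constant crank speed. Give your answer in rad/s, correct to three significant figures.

For an in-line slider-crank, |v_piston| = rω|sinθ|·[1 + r cosθ/√(L² − r² sin²θ)].
With r = 0.0443 m, L = 0.2157 m, θ = 111.9°: the bracketed kinematic factor |dx/dθ| = 0.037896 m.
ω = v/|dx/dθ| = 18.3/0.037896 = 482.9 rad/s.

483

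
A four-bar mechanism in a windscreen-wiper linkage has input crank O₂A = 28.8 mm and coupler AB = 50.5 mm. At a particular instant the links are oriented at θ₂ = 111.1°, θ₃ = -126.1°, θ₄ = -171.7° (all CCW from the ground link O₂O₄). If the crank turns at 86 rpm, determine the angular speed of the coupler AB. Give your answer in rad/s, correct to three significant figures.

ω₂ = 9.006 rad/s (from 86 rpm).
Differentiating the loop-closure r₂e^{iθ₂}+r₃e^{iθ₃}=r₁+r₄e^{iθ₄} gives r₂ω₂e^{iθ₂}+r₃ω₃e^{iθ₃}=r₄ω₄e^{iθ₄}.
Eliminating the other unknown: ω₃ = r₂ω₂ sin(θ₄−θ₂) / [r₃ sin(θ₃−θ₄)].
Numerator sine = +0.97515; denominator sine = +0.71447.
Result = 0.0288·9.006·(+0.97515) / (0.0505·(+0.71447)) = +7.0099 rad/s; magnitude 7.0099 rad/s.

7.01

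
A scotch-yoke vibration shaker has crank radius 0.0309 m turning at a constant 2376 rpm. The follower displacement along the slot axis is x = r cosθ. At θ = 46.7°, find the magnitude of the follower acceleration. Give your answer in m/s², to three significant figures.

ω = 248.8 rad/s (from 2376 rpm).
x = r cosθ ⇒ ẍ = −rω² cosθ (ω constant).
|a| = rω²|cosθ| = 0.0309·(248.8)²·|cos 46.7°| = 1312 m/s².

1310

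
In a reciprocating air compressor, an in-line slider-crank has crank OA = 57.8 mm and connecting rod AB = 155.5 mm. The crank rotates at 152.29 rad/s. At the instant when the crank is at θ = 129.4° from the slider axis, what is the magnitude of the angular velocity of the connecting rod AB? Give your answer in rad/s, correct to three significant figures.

37.5

ω = 152.3 rad/s
The rod makes angle φ with the slider axis where L sinφ = r sinθ; differentiating, L cosφ·φ̇ = r ω cosθ.
L cosφ = √(L² − r² sin²θ) = 0.14895 m.
|ω_rod| = r ω |cosθ| / √(L² − r² sin²θ) = 0.0578·152.3·0.63473/0.14895 = 37.511 rad/s.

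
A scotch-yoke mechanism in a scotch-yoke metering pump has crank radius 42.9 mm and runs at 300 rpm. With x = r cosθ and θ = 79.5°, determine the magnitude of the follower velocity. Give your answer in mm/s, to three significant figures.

1330

ω = 31.42 rad/s (from 300 rpm).
x = r cosθ ⇒ ẋ = −rω sinθ.
|v| = rω|sinθ| = 0.0429·31.42·|sin 79.5°| = 1.3252 m/s = 1325.2 mm/s.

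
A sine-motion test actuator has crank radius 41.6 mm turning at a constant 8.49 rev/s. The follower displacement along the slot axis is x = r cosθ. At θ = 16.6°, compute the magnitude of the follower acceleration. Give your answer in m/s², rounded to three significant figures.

113

ω = 53.34 rad/s (from 8.49 rev/s).
x = r cosθ ⇒ ẍ = −rω² cosθ (ω constant).
|a| = rω²|cosθ| = 0.0416·(53.34)²·|cos 16.6°| = 113.44 m/s².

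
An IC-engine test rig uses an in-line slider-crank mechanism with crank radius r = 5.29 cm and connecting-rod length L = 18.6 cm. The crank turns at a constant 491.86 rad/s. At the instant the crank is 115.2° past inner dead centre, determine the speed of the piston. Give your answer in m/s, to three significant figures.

20.6

ω = 491.9 rad/s
For an in-line slider-crank, x = r cosθ + √(L² − r² sin²θ), so v = −rω sinθ·[1 + r cosθ/√(L² − r² sin²θ)].
With r = 0.0529 m, L = 0.186 m, θ = 115.2°: √(L² − r² sin²θ) = 0.17974 m.
v = −0.0529·491.9·0.90483·[1 + 0.0529·-0.42578/0.17974] = -20.593 m/s.
|v| = 20.593 m/s.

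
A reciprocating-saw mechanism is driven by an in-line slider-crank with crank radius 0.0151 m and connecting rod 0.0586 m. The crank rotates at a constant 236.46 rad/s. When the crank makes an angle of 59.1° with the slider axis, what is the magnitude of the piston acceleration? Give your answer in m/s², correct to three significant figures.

ω = 236.5 rad/s
x(θ) = r cosθ + √(L² − r² sin²θ); with ω constant, a = ω²·d²x/dθ².
d²x/dθ² = −r cosθ − r²(cos2θ)/√u − r⁴ sin²2θ/(4u^{3/2}),  u = L² − r² sin²θ = 0.00326608 m².
Substituting r = 0.0151 m, L = 0.0586 m, θ = 59.1°: d²x/dθ² = -0.0059232 m.
a = ω²·d²x/dθ² = (236.5)²·(-0.0059232) = -331.19 m/s²;  |a| = 331.19 m/s².

331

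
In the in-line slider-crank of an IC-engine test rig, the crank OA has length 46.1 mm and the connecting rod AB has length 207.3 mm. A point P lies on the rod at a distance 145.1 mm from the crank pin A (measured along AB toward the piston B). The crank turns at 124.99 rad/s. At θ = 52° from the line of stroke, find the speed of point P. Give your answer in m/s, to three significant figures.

5.09

ω = 125 rad/s.  Crank-pin speed |V_A| = rω = 5.762 m/s, perpendicular to OA.
Rod angle: sinφ = −(r/L) sinθ ⇒ φ = -10.093°; ω_rod = −rω cosθ/√(L²−r²sin²θ) = -17.382 rad/s.
V_P = V_A + ω_rod × AP, with AP = 0.1451 m along the rod.
Components: V_Px = −rω sinθ − a·ω_rod·sinφ = -4.9825 m/s;  V_Py = rω cosθ + a·ω_rod·cosφ = +1.0644 m/s.
|V_P| = √(V_Px² + V_Py²) = 5.0949 m/s.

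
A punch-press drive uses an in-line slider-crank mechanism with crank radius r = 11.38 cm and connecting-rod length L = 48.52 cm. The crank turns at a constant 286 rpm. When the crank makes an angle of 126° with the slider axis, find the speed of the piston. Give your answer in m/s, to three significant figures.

ω = 2π·286/60 = 29.95 rad/s
For an in-line slider-crank, x = r cosθ + √(L² − r² sin²θ), so v = −rω sinθ·[1 + r cosθ/√(L² − r² sin²θ)].
With r = 0.1138 m, L = 0.4852 m, θ = 126°: √(L² − r² sin²θ) = 0.47639 m.
v = −0.1138·29.95·0.80902·[1 + 0.1138·-0.58779/0.47639] = -2.3702 m/s.
|v| = 2.3702 m/s.

2.37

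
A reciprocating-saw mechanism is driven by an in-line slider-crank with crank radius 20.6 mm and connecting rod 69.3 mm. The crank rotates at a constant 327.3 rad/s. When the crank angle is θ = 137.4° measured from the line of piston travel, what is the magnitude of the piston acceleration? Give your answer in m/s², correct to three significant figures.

ω = 327.3 rad/s
x(θ) = r cosθ + √(L² − r² sin²θ); with ω constant, a = ω²·d²x/dθ².
d²x/dθ² = −r cosθ − r²(cos2θ)/√u − r⁴ sin²2θ/(4u^{3/2}),  u = L² − r² sin²θ = 0.00460806 m².
Substituting r = 0.0206 m, L = 0.0693 m, θ = 137.4°: d²x/dθ² = +0.014498 m.
a = ω²·d²x/dθ² = (327.3)²·(+0.014498) = +1553.1 m/s²;  |a| = 1553.1 m/s².

1550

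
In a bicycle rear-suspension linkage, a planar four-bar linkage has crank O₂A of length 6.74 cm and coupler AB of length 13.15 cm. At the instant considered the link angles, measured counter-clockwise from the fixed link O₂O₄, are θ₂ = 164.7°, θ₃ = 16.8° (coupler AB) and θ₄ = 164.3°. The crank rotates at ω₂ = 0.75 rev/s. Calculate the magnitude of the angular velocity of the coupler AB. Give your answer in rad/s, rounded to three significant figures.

ω₂ = 4.712 rad/s (from 0.75 rev/s).
Differentiating the loop-closure r₂e^{iθ₂}+r₃e^{iθ₃}=r₁+r₄e^{iθ₄} gives r₂ω₂e^{iθ₂}+r₃ω₃e^{iθ₃}=r₄ω₄e^{iθ₄}.
Eliminating the other unknown: ω₃ = r₂ω₂ sin(θ₄−θ₂) / [r₃ sin(θ₃−θ₄)].
Numerator sine = -0.00698; denominator sine = -0.53730.
Result = 0.0674·4.712·(-0.00698) / (0.1315·(-0.53730)) = +0.031383 rad/s; magnitude 0.031383 rad/s.

0.0314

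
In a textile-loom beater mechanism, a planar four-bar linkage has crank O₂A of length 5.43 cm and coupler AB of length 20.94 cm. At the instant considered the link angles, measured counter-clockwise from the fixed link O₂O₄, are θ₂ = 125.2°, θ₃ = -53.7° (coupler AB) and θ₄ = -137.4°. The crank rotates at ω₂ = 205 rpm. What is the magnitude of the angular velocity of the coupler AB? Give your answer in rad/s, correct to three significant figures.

ω₂ = 21.47 rad/s (from 205 rpm).
Differentiating the loop-closure r₂e^{iθ₂}+r₃e^{iθ₃}=r₁+r₄e^{iθ₄} gives r₂ω₂e^{iθ₂}+r₃ω₃e^{iθ₃}=r₄ω₄e^{iθ₄}.
Eliminating the other unknown: ω₃ = r₂ω₂ sin(θ₄−θ₂) / [r₃ sin(θ₃−θ₄)].
Numerator sine = +0.99167; denominator sine = +0.99396.
Result = 0.0543·21.47·(+0.99167) / (0.2094·(+0.99396)) = +5.554 rad/s; magnitude 5.554 rad/s.

5.55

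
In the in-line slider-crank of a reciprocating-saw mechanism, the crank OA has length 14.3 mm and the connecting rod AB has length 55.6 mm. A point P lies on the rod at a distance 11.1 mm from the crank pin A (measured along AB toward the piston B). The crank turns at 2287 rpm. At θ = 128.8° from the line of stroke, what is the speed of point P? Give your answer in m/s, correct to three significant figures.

3.10

ω = 239.5 rad/s.  Crank-pin speed |V_A| = rω = 3.4248 m/s, perpendicular to OA.
Rod angle: sinφ = −(r/L) sinθ ⇒ φ = -11.563°; ω_rod = −rω cosθ/√(L²−r²sin²θ) = +39.396 rad/s.
V_P = V_A + ω_rod × AP, with AP = 0.0111 m along the rod.
Components: V_Px = −rω sinθ − a·ω_rod·sinφ = -2.5814 m/s;  V_Py = rω cosθ + a·ω_rod·cosφ = -1.7175 m/s.
|V_P| = √(V_Px² + V_Py²) = 3.1006 m/s.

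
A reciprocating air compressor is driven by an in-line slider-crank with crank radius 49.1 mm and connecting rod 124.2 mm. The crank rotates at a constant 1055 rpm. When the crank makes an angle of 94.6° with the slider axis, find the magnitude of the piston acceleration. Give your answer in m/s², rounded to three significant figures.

302

ω = 2π·1055/60 = 110.5 rad/s
x(θ) = r cosθ + √(L² − r² sin²θ); with ω constant, a = ω²·d²x/dθ².
d²x/dθ² = −r cosθ − r²(cos2θ)/√u − r⁴ sin²2θ/(4u^{3/2}),  u = L² − r² sin²θ = 0.0130303 m².
Substituting r = 0.0491 m, L = 0.1242 m, θ = 94.6°: d²x/dθ² = +0.024761 m.
a = ω²·d²x/dθ² = (110.5)²·(+0.024761) = +302.22 m/s²;  |a| = 302.22 m/s².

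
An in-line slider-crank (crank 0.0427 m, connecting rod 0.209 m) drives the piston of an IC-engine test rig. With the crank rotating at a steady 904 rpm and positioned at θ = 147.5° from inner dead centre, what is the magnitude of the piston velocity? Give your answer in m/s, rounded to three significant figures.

1.80

ω = 2π·904/60 = 94.67 rad/s
For an in-line slider-crank, x = r cosθ + √(L² − r² sin²θ), so v = −rω sinθ·[1 + r cosθ/√(L² − r² sin²θ)].
With r = 0.0427 m, L = 0.209 m, θ = 147.5°: √(L² − r² sin²θ) = 0.20774 m.
v = −0.0427·94.67·0.53730·[1 + 0.0427·-0.84339/0.20774] = -1.7954 m/s.
|v| = 1.7954 m/s.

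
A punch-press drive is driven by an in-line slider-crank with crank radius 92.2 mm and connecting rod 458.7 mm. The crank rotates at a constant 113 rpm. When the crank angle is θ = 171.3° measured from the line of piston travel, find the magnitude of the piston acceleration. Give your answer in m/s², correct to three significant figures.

ω = 2π·113/60 = 11.83 rad/s
x(θ) = r cosθ + √(L² − r² sin²θ); with ω constant, a = ω²·d²x/dθ².
d²x/dθ² = −r cosθ − r²(cos2θ)/√u − r⁴ sin²2θ/(4u^{3/2}),  u = L² − r² sin²θ = 0.210211 m².
Substituting r = 0.0922 m, L = 0.4587 m, θ = 171.3°: d²x/dθ² = +0.07343 m.
a = ω²·d²x/dθ² = (11.83)²·(+0.07343) = +10.282 m/s²;  |a| = 10.282 m/s².

10.3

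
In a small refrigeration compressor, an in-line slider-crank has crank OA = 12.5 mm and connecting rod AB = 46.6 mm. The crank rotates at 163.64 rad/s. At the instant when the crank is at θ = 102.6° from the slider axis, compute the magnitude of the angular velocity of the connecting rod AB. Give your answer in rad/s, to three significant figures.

9.92

ω = 163.6 rad/s
The rod makes angle φ with the slider axis where L sinφ = r sinθ; differentiating, L cosφ·φ̇ = r ω cosθ.
L cosφ = √(L² − r² sin²θ) = 0.044975 m.
|ω_rod| = r ω |cosθ| / √(L² − r² sin²θ) = 0.0125·163.6·0.21814/0.044975 = 9.9213 rad/s.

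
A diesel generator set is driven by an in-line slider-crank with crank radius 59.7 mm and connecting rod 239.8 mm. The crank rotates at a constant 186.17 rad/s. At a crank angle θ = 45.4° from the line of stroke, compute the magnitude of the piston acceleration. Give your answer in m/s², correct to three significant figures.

1450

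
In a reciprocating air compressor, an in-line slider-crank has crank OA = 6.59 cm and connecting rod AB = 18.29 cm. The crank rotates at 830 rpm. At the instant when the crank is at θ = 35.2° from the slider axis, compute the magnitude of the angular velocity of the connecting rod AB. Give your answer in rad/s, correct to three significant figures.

ω = 86.92 rad/s (converted from 830 rpm).
The rod makes angle φ with the slider axis where L sinφ = r sinθ; differentiating, L cosφ·φ̇ = r ω cosθ.
L cosφ = √(L² − r² sin²θ) = 0.17891 m.
|ω_rod| = r ω |cosθ| / √(L² − r² sin²θ) = 0.0659·86.92·0.81714/0.17891 = 26.161 rad/s.

26.2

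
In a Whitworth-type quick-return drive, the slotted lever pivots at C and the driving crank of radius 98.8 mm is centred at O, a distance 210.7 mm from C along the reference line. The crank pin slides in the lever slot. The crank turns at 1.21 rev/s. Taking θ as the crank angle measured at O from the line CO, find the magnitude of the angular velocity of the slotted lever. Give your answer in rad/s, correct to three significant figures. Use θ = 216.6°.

ω = 7.603 rad/s (from 1.21 rev/s).
Crank pin A relative to C: A = (d + r cosθ, r sinθ); lever angle φ = atan2(r sinθ, d + r cosθ).
Differentiating tanφ: φ̇ = rω(d cosθ + r)/(d² + r² + 2dr cosθ).
d² + r² + 2dr cosθ = |CA|² = 0.0207312 m²;  d cosθ + r = -0.070354 m.
|ω_lever| = |0.0988·7.603·-0.070354| / 0.0207312 = 2.5491 rad/s.

2.55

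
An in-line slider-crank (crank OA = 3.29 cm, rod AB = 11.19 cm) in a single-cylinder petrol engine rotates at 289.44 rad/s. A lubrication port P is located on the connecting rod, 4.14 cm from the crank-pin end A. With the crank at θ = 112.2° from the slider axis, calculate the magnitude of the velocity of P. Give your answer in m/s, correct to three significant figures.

ω = 289.4 rad/s.  Crank-pin speed |V_A| = rω = 9.5226 m/s, perpendicular to OA.
Rod angle: sinφ = −(r/L) sinθ ⇒ φ = -15.796°; ω_rod = −rω cosθ/√(L²−r²sin²θ) = +33.416 rad/s.
V_P = V_A + ω_rod × AP, with AP = 0.0414 m along the rod.
Components: V_Px = −rω sinθ − a·ω_rod·sinφ = -8.4401 m/s;  V_Py = rω cosθ + a·ω_rod·cosφ = -2.2668 m/s.
|V_P| = √(V_Px² + V_Py²) = 8.7392 m/s.

8.74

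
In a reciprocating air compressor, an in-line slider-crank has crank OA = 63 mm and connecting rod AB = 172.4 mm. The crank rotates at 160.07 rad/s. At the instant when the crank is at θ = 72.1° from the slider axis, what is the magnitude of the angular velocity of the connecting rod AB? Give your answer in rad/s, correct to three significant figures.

ω = 160.1 rad/s
The rod makes angle φ with the slider axis where L sinφ = r sinθ; differentiating, L cosφ·φ̇ = r ω cosθ.
L cosφ = √(L² − r² sin²θ) = 0.16164 m.
|ω_rod| = r ω |cosθ| / √(L² − r² sin²θ) = 0.063·160.1·0.30736/0.16164 = 19.175 rad/s.

19.2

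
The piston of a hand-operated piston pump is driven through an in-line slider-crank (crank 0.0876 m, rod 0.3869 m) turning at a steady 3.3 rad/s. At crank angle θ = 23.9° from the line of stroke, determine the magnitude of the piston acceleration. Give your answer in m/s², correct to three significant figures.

ω = 3.3 rad/s
x(θ) = r cosθ + √(L² − r² sin²θ); with ω constant, a = ω²·d²x/dθ².
d²x/dθ² = −r cosθ − r²(cos2θ)/√u − r⁴ sin²2θ/(4u^{3/2}),  u = L² − r² sin²θ = 0.148432 m².
Substituting r = 0.0876 m, L = 0.3869 m, θ = 23.9°: d²x/dθ² = -0.093609 m.
a = ω²·d²x/dθ² = (3.3)²·(-0.093609) = -1.0194 m/s²;  |a| = 1.0194 m/s².

1.02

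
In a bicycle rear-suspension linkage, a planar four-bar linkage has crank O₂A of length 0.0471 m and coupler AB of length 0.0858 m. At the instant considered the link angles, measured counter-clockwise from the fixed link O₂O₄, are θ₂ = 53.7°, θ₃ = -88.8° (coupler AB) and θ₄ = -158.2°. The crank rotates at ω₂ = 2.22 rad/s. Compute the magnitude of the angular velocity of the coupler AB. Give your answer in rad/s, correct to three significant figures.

ω₂ = 2.22 rad/s
Differentiating the loop-closure r₂e^{iθ₂}+r₃e^{iθ₃}=r₁+r₄e^{iθ₄} gives r₂ω₂e^{iθ₂}+r₃ω₃e^{iθ₃}=r₄ω₄e^{iθ₄}.
Eliminating the other unknown: ω₃ = r₂ω₂ sin(θ₄−θ₂) / [r₃ sin(θ₃−θ₄)].
Numerator sine = +0.52844; denominator sine = +0.93606.
Result = 0.0471·2.22·(+0.52844) / (0.0858·(+0.93606)) = +0.68798 rad/s; magnitude 0.68798 rad/s.

0.688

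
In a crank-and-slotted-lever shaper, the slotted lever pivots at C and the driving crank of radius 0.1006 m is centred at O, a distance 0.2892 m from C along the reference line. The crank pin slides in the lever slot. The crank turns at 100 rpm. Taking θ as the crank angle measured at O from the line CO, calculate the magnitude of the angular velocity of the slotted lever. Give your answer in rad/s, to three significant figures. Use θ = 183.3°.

ω = 10.47 rad/s (from 100 rpm).
Crank pin A relative to C: A = (d + r cosθ, r sinθ); lever angle φ = atan2(r sinθ, d + r cosθ).
Differentiating tanφ: φ̇ = rω(d cosθ + r)/(d² + r² + 2dr cosθ).
d² + r² + 2dr cosθ = |CA|² = 0.0356664 m²;  d cosθ + r = -0.18812 m.
|ω_lever| = |0.1006·10.47·-0.18812| / 0.0356664 = 5.5565 rad/s.

5.56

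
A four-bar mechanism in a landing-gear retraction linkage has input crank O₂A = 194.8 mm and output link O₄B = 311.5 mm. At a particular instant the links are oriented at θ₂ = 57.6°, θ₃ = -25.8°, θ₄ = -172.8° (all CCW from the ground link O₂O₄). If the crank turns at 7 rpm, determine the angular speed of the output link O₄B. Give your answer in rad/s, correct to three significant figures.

ω₂ = 0.733 rad/s (from 7 rpm).
Differentiating the loop-closure r₂e^{iθ₂}+r₃e^{iθ₃}=r₁+r₄e^{iθ₄} gives r₂ω₂e^{iθ₂}+r₃ω₃e^{iθ₃}=r₄ω₄e^{iθ₄}.
Eliminating the other unknown: ω₄ = r₂ω₂ sin(θ₂−θ₃) / [r₄ sin(θ₄−θ₃)].
Numerator sine = +0.99337; denominator sine = -0.54464.
Result = 0.1948·0.733·(+0.99337) / (0.3115·(-0.54464)) = -0.83611 rad/s; magnitude 0.83611 rad/s.

0.836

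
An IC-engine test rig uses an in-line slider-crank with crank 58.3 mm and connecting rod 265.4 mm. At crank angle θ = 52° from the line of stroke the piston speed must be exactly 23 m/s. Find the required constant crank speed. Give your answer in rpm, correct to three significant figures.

For an in-line slider-crank, |v_piston| = rω|sinθ|·[1 + r cosθ/√(L² − r² sin²θ)].
With r = 0.0583 m, L = 0.2654 m, θ = 52°: the bracketed kinematic factor |dx/dθ| = 0.052249 m.
ω = v/|dx/dθ| = 23/0.052249 = 440.2 rad/s.
N = 60ω/(2π) = 4203.6 rpm.

4200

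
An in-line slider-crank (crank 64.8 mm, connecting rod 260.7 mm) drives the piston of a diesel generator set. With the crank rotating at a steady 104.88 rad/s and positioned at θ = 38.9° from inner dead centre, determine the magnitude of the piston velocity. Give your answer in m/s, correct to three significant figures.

5.10

ω = 104.9 rad/s
For an in-line slider-crank, x = r cosθ + √(L² − r² sin²θ), so v = −rω sinθ·[1 + r cosθ/√(L² − r² sin²θ)].
With r = 0.0648 m, L = 0.2607 m, θ = 38.9°: √(L² − r² sin²θ) = 0.2575 m.
v = −0.0648·104.9·0.62796·[1 + 0.0648·0.77824/0.2575] = -5.1036 m/s.
|v| = 5.1036 m/s.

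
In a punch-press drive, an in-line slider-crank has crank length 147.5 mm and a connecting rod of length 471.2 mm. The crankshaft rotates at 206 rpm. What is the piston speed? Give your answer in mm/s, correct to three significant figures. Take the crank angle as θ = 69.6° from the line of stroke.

ω = 2π·206/60 = 21.57 rad/s
For an in-line slider-crank, x = r cosθ + √(L² − r² sin²θ), so v = −rω sinθ·[1 + r cosθ/√(L² − r² sin²θ)].
With r = 0.1475 m, L = 0.4712 m, θ = 69.6°: √(L² − r² sin²θ) = 0.45046 m.
v = −0.1475·21.57·0.93728·[1 + 0.1475·0.34857/0.45046] = -3.3227 m/s.
|v| = 3.3227 m/s = 3322.7 mm/s.

3320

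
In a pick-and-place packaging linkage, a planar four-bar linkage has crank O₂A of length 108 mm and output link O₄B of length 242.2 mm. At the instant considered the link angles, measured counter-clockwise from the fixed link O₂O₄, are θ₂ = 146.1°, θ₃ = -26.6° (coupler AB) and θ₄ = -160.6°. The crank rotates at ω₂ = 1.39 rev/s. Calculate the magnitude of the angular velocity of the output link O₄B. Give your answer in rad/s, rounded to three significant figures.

ω₂ = 8.734 rad/s (from 1.39 rev/s).
Differentiating the loop-closure r₂e^{iθ₂}+r₃e^{iθ₃}=r₁+r₄e^{iθ₄} gives r₂ω₂e^{iθ₂}+r₃ω₃e^{iθ₃}=r₄ω₄e^{iθ₄}.
Eliminating the other unknown: ω₄ = r₂ω₂ sin(θ₂−θ₃) / [r₄ sin(θ₄−θ₃)].
Numerator sine = +0.12706; denominator sine = -0.71934.
Result = 0.108·8.734·(+0.12706) / (0.2422·(-0.71934)) = -0.68792 rad/s; magnitude 0.68792 rad/s.

0.688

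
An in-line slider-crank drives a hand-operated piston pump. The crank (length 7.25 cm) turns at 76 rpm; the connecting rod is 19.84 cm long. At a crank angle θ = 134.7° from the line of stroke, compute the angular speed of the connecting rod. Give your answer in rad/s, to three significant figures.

ω = 7.959 rad/s (converted from 76 rpm).
The rod makes angle φ with the slider axis where L sinφ = r sinθ; differentiating, L cosφ·φ̇ = r ω cosθ.
L cosφ = √(L² − r² sin²θ) = 0.19159 m.
|ω_rod| = r ω |cosθ| / √(L² − r² sin²θ) = 0.0725·7.959·0.70339/0.19159 = 2.1184 rad/s.

2.12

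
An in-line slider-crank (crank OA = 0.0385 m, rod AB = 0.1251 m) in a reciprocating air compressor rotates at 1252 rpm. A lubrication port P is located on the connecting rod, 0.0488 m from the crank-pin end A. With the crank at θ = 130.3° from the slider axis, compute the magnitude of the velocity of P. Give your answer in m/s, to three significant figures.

4.06

ω = 131.1 rad/s.  Crank-pin speed |V_A| = rω = 5.0477 m/s, perpendicular to OA.
Rod angle: sinφ = −(r/L) sinθ ⇒ φ = -13.575°; ω_rod = −rω cosθ/√(L²−r²sin²θ) = +26.848 rad/s.
V_P = V_A + ω_rod × AP, with AP = 0.0488 m along the rod.
Components: V_Px = −rω sinθ − a·ω_rod·sinφ = -3.5422 m/s;  V_Py = rω cosθ + a·ω_rod·cosφ = -1.9912 m/s.
|V_P| = √(V_Px² + V_Py²) = 4.0635 m/s.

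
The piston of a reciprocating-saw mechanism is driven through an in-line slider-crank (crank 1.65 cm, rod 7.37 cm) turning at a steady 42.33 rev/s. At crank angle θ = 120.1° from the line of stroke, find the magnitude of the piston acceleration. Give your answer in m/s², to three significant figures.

ω = 2π·42.3 = 266 rad/s
x(θ) = r cosθ + √(L² − r² sin²θ); with ω constant, a = ω²·d²x/dθ².
d²x/dθ² = −r cosθ − r²(cos2θ)/√u − r⁴ sin²2θ/(4u^{3/2}),  u = L² − r² sin²θ = 0.00522791 m².
Substituting r = 0.0165 m, L = 0.0737 m, θ = 120.1°: d²x/dθ² = +0.010109 m.
a = ω²·d²x/dθ² = (266)²·(+0.010109) = +715.12 m/s²;  |a| = 715.12 m/s².

715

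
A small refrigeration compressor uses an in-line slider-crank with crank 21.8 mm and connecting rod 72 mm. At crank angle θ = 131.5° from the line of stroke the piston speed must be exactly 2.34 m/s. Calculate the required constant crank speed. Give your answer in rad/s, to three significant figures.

181

For an in-line slider-crank, |v_piston| = rω|sinθ|·[1 + r cosθ/√(L² − r² sin²θ)].
With r = 0.0218 m, L = 0.072 m, θ = 131.5°: the bracketed kinematic factor |dx/dθ| = 0.012964 m.
ω = v/|dx/dθ| = 2.34/0.012964 = 180.5 rad/s.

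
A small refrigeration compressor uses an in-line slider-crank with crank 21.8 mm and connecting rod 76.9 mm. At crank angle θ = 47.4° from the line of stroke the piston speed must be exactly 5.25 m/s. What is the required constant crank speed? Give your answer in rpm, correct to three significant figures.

2610

For an in-line slider-crank, |v_piston| = rω|sinθ|·[1 + r cosθ/√(L² − r² sin²θ)].
With r = 0.0218 m, L = 0.0769 m, θ = 47.4°: the bracketed kinematic factor |dx/dθ| = 0.019195 m.
ω = v/|dx/dθ| = 5.25/0.019195 = 273.5 rad/s.
N = 60ω/(2π) = 2611.8 rpm.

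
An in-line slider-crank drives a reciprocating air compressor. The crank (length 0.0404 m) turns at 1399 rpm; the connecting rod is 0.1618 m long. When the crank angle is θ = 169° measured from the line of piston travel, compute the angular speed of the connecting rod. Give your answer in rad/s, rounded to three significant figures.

ω = 146.5 rad/s (converted from 1399 rpm).
The rod makes angle φ with the slider axis where L sinφ = r sinθ; differentiating, L cosφ·φ̇ = r ω cosθ.
L cosφ = √(L² − r² sin²θ) = 0.16162 m.
|ω_rod| = r ω |cosθ| / √(L² − r² sin²θ) = 0.0404·146.5·0.98163/0.16162 = 35.949 rad/s.

35.9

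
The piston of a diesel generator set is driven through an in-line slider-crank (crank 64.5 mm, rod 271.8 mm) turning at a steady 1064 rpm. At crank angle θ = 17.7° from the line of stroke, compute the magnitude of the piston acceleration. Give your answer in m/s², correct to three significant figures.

ω = 2π·1064/60 = 111.4 rad/s
x(θ) = r cosθ + √(L² − r² sin²θ); with ω constant, a = ω²·d²x/dθ².
d²x/dθ² = −r cosθ − r²(cos2θ)/√u − r⁴ sin²2θ/(4u^{3/2}),  u = L² − r² sin²θ = 0.0734907 m².
Substituting r = 0.0645 m, L = 0.2718 m, θ = 17.7°: d²x/dθ² = -0.074029 m.
a = ω²·d²x/dθ² = (111.4)²·(-0.074029) = -919.05 m/s²;  |a| = 919.05 m/s².

919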